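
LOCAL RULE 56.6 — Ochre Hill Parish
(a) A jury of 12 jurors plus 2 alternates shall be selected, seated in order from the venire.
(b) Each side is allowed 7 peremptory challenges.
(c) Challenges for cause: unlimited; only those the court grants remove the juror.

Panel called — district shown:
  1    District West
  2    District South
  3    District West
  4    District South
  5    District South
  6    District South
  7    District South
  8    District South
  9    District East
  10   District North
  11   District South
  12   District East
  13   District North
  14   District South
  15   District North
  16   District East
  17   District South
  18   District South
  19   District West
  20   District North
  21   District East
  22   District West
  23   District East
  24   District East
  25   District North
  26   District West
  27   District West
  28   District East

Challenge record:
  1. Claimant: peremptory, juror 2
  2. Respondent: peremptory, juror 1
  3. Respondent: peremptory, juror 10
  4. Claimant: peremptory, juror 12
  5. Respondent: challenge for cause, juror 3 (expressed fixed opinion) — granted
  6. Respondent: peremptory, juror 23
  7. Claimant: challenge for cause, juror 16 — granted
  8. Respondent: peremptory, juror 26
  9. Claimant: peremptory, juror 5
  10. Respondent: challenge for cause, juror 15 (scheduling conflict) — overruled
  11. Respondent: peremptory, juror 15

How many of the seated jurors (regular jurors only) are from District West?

1

Removed: #1, #2, #3, #5, #10, #12, #15, #16, #23, #26.
Seated jurors 1–12: #4, #6, #7, #8, #9, #11, #13, #14, #17, #18, #19, #20 (alternates #21, #22 not counted).
Of those, in District West: #19 → 1.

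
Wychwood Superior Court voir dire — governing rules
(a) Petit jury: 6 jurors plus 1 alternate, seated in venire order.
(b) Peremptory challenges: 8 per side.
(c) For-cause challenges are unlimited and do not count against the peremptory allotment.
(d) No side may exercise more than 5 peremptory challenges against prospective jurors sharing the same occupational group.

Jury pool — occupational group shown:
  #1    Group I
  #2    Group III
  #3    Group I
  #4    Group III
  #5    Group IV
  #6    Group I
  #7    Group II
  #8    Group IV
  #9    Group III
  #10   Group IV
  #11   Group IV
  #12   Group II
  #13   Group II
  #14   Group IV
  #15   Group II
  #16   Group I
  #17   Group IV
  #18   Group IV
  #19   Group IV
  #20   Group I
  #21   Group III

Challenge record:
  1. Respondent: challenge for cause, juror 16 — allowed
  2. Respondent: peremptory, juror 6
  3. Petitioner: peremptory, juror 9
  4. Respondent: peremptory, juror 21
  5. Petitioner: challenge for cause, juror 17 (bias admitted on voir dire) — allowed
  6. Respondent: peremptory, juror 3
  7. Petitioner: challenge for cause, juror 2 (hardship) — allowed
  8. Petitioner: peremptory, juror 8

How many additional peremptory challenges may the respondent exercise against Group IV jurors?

Respondent peremptories so far: #6, #21, #3 — 3 of 8 used, 5 left overall.
Against Group IV: none yet — per-group cap 5 leaves 5.
Binding limit: min(5, 5) = 5.

5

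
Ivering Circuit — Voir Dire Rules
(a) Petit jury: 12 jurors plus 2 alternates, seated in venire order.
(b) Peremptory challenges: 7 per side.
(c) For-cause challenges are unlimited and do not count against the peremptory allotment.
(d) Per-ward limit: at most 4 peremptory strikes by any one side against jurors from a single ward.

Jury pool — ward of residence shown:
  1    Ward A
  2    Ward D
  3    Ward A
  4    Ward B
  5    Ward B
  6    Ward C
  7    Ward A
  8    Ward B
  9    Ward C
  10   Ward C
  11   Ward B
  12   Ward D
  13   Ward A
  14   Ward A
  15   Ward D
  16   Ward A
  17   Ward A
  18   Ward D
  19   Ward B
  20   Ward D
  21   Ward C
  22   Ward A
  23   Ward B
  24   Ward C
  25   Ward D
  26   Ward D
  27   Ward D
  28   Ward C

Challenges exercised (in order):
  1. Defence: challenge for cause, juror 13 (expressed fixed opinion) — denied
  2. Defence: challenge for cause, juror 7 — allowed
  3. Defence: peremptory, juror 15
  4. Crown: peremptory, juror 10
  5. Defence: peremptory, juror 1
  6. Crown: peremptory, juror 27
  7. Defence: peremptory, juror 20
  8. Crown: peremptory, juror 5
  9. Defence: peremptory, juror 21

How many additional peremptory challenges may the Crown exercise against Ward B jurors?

3

Crown peremptories so far: #10, #27, #5 — 3 of 7 used, 4 left overall.
Against Ward B: #5 — 1 used; per-ward cap 4 leaves 3.
Binding limit: min(4, 3) = 3.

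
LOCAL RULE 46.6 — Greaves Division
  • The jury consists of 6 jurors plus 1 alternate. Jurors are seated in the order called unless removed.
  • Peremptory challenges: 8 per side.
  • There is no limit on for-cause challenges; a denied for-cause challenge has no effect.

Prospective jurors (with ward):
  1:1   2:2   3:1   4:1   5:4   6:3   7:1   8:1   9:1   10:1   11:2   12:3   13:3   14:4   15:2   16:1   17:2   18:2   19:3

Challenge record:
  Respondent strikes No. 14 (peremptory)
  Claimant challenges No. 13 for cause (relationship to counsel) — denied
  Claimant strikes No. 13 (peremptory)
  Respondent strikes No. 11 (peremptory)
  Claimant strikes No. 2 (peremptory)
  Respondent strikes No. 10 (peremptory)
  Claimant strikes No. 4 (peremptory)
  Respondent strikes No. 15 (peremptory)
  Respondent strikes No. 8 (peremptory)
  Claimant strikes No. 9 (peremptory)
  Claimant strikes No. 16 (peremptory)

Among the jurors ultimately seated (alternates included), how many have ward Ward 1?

Removed: #2, #4, #8, #9, #10, #11, #13, #14, #15, #16.
Seated (7 incl. alternates): #1, #3, #5, #6, #7, #12, #17.
Of those, in Ward 1: #1, #3, #7 → 3.

3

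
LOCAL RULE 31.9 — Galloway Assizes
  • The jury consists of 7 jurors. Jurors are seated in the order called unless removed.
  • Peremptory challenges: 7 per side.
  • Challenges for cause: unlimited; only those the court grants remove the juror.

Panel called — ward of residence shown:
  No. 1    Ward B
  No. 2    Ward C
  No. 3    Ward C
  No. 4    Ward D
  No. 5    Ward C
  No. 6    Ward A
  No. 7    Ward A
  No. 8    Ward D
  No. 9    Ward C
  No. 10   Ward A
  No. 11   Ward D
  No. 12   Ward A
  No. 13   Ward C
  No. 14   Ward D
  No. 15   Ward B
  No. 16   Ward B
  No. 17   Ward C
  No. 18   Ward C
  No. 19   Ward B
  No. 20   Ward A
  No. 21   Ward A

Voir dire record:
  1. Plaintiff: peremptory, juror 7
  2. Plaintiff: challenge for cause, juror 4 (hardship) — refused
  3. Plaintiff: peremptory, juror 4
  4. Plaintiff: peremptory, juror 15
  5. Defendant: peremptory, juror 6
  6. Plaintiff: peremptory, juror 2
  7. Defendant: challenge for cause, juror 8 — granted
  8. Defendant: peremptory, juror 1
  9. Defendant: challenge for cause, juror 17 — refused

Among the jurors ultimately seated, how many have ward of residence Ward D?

Removed: #1, #2, #4, #6, #7, #8, #15.
Seated jurors 1–7: #3, #5, #9, #10, #11, #12, #13.
Of those, in Ward D: #11 → 1.

1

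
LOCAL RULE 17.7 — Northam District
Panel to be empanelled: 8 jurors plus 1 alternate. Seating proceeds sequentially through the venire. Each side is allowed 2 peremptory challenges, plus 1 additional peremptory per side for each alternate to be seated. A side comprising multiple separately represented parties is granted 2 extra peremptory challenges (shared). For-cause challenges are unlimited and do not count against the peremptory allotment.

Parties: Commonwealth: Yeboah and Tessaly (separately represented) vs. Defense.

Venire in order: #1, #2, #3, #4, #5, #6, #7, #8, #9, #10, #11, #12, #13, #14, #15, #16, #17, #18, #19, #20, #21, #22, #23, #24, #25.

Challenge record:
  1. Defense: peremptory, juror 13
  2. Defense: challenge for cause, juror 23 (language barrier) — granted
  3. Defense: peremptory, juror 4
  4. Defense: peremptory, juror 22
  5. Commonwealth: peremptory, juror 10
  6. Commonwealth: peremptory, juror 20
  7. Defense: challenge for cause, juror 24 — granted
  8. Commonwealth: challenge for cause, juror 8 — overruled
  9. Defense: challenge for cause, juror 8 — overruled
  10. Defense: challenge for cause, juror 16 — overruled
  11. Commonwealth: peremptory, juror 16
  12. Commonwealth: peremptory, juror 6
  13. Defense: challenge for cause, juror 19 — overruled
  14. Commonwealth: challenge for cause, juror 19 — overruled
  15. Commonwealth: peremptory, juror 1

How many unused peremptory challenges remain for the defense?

Defense allotment: 2 base + 1 × 1 alternate = 3.
Defense peremptories used: #13, #4, #22 — 3 (for-cause on #23, #24, #8, #16, #19 don't count).
Remaining: 3 − 3 = 0.

0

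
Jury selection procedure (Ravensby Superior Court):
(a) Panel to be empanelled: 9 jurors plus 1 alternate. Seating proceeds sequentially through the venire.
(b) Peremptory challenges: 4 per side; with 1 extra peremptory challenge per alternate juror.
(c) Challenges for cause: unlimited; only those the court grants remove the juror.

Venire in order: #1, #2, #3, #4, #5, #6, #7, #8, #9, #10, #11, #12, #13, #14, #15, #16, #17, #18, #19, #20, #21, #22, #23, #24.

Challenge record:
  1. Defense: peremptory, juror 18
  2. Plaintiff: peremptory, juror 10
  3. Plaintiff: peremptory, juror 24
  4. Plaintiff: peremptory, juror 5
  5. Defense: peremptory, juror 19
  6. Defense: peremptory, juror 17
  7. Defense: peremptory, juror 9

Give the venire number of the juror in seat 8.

11

Removed: #5, #9, #10, #17, #18, #19, #24.
Seating in order: seats 1–9 → #1, #2, #3, #4, #6, #7, #8, #11, #12; alternates → #13.
So seat 8 is #11.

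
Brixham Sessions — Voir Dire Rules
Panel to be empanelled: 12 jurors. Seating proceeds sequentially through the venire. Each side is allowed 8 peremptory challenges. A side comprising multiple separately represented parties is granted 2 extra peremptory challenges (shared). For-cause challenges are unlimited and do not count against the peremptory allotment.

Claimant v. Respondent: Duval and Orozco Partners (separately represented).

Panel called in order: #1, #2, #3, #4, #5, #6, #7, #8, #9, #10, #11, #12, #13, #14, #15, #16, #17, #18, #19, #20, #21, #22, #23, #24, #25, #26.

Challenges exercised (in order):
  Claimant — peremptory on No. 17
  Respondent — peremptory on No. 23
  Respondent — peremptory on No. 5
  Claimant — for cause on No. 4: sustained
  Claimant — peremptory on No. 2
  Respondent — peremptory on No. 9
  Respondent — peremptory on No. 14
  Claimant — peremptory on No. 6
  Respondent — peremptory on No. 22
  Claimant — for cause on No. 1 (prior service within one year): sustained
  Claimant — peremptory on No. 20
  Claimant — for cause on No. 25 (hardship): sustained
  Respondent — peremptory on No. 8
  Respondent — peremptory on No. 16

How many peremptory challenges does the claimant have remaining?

Claimant allotment: 8.
Claimant peremptories used: #17, #2, #6, #20 — 4 (for-cause on #4, #1, #25 don't count).
Remaining: 8 − 4 = 4.

4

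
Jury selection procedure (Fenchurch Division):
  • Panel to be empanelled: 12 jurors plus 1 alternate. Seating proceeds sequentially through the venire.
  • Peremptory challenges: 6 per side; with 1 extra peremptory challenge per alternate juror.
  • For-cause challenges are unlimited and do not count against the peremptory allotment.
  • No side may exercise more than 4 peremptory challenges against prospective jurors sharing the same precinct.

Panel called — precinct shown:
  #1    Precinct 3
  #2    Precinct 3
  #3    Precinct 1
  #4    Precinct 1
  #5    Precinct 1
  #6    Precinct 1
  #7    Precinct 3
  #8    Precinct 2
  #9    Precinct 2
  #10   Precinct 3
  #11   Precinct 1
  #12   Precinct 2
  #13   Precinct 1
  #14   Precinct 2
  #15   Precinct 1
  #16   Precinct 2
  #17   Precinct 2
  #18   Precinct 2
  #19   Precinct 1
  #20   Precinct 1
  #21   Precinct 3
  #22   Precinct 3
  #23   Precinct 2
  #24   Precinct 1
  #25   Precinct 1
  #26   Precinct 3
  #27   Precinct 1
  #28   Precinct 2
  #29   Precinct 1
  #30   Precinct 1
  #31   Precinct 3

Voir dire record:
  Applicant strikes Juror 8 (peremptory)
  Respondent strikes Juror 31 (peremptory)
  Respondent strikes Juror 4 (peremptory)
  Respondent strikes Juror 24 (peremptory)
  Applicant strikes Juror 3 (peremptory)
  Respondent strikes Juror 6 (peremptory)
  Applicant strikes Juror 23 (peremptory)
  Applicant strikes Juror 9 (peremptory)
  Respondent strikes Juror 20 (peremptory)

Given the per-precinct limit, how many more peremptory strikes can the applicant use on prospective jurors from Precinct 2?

Applicant peremptories so far: #8, #3, #23, #9 — 4 of 7 used, 3 left overall.
Against Precinct 2: #8, #23, #9 — 3 used; per-precinct cap 4 leaves 1.
Binding limit: min(3, 1) = 1.

1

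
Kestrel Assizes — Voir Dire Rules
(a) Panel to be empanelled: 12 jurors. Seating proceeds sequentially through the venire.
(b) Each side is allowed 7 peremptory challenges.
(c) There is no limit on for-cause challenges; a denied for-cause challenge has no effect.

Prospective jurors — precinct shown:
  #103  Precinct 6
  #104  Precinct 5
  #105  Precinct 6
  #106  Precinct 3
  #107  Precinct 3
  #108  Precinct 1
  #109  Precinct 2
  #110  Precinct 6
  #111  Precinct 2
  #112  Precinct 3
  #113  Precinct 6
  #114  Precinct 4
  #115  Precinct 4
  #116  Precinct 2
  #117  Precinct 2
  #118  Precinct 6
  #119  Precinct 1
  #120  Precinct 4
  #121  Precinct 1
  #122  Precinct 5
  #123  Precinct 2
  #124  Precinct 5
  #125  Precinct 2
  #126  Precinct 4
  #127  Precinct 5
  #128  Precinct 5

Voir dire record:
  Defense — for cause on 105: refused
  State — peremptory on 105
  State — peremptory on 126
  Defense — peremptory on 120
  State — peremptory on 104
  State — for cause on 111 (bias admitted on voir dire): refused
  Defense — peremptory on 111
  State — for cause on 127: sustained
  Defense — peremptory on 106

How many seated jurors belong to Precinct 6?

Removed: #104, #105, #106, #111, #120, #126, #127.
Seated jurors 1–12: #103, #107, #108, #109, #110, #112, #113, #114, #115, #116, #117, #118.
Of those, in Precinct 6: #103, #110, #113, #118 → 4.

4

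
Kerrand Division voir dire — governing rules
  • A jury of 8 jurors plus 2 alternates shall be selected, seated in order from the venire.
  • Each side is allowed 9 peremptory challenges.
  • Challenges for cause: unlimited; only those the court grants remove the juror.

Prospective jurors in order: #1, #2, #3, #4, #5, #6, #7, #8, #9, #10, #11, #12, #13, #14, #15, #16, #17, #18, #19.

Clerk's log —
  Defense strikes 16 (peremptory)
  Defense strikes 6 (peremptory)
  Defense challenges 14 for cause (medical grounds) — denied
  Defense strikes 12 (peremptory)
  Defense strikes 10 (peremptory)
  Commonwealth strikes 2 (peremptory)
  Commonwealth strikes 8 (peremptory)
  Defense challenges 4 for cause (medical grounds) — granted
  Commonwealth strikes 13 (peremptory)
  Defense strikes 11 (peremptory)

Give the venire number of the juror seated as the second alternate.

Removed: #2, #4, #6, #8, #10, #11, #12, #13, #16. (#14 stays — for-cause denied.)
Filling seats in venire order through position 10: #1, #3, #5, #7, #9, #14, #15, #17, #18, #19.
So alternate 2 is #19.

19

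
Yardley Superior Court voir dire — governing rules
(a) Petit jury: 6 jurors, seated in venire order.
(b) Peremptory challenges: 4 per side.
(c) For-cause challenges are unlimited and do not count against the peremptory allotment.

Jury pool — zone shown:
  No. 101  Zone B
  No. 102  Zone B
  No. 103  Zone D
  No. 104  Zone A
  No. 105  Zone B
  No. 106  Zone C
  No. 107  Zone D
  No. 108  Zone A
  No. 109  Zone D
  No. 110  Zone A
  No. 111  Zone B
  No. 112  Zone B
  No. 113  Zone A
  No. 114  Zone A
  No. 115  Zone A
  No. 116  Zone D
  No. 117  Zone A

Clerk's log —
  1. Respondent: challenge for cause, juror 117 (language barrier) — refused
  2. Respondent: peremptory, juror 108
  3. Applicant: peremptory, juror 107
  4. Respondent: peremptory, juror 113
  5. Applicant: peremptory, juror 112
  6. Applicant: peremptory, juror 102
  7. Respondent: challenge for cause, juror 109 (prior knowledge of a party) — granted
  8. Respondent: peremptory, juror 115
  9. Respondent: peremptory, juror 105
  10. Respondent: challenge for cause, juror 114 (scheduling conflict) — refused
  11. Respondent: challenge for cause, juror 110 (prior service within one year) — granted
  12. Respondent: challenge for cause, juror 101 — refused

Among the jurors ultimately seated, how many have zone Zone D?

1

Removed: #102, #105, #107, #108, #109, #110, #112, #113, #115.
Seated jurors 1–6: #101, #103, #104, #106, #111, #114.
Of those, in Zone D: #103 → 1.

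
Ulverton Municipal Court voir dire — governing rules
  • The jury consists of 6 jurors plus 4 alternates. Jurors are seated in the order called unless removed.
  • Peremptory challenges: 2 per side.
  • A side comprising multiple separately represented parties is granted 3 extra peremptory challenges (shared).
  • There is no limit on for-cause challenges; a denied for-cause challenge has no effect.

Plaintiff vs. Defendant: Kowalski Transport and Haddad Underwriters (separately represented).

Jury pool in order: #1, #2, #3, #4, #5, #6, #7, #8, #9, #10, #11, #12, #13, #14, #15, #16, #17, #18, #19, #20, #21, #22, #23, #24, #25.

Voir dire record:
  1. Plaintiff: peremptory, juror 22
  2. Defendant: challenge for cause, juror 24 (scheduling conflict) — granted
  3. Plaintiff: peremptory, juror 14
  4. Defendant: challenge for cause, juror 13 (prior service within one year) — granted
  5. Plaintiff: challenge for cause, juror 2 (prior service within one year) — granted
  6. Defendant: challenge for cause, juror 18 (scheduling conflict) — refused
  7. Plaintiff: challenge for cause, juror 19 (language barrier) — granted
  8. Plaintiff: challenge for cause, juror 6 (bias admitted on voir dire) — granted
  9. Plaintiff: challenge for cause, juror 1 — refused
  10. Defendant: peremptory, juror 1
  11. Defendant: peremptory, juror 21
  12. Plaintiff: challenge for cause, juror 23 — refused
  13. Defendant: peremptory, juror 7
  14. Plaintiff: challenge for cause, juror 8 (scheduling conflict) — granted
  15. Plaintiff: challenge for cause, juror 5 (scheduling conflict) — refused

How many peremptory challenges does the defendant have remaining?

Defendant allotment: 2 base + 3 multi-party = 5.
Defendant peremptories used: #1, #21, #7 — 3 (for-cause on #24, #13, #18 don't count).
Remaining: 5 − 3 = 2.

2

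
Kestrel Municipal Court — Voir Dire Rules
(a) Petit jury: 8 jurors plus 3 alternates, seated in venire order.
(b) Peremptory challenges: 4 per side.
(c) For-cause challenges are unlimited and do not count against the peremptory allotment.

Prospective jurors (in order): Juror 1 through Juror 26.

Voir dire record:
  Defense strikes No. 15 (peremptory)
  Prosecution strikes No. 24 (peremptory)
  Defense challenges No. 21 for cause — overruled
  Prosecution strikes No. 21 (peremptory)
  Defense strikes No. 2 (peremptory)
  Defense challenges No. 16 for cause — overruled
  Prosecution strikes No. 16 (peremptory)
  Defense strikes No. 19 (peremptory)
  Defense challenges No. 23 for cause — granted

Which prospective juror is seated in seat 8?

Removed: #2, #15, #16, #19, #21, #23, #24.
Filling seats in venire order through position 8: #1, #3, #4, #5, #6, #7, #8, #9.
So seat 8 is #9.

9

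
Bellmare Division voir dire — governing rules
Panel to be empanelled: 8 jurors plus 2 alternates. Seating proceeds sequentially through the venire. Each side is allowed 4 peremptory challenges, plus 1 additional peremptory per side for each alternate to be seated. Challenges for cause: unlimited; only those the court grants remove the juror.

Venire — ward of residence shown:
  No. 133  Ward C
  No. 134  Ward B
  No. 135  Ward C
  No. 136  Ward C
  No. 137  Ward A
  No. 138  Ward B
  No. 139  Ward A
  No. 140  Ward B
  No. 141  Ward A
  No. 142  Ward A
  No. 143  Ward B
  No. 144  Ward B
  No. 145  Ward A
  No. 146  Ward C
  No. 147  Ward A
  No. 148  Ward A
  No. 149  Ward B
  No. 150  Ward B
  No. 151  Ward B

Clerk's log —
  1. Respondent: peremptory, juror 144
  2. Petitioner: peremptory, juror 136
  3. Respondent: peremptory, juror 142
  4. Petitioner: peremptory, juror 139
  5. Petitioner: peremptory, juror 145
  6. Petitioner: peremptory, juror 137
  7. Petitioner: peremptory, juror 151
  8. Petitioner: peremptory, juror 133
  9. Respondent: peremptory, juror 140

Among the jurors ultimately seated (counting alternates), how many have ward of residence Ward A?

3

Removed: #133, #136, #137, #139, #140, #142, #144, #145, #151.
Seated (10 incl. alternates): #134, #135, #138, #141, #143, #146, #147, #148, #149, #150.
Of those, in Ward A: #141, #147, #148 → 3.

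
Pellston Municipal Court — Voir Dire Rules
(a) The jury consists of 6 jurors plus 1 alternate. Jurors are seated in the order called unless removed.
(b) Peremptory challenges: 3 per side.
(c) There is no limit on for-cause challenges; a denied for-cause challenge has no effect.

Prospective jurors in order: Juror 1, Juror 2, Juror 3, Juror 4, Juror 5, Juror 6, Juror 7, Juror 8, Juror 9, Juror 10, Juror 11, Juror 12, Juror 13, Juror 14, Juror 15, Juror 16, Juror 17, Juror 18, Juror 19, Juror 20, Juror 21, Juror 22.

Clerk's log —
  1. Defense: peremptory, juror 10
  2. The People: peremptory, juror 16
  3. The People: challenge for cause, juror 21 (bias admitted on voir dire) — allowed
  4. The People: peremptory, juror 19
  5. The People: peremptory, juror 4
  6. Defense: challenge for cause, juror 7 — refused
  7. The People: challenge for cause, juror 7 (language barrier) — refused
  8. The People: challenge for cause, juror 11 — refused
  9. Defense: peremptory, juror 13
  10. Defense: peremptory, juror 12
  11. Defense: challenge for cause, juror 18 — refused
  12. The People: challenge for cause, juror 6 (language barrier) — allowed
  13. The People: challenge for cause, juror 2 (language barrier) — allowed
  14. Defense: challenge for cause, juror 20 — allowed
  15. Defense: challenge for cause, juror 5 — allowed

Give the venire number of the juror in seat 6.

11

Removed: #2, #4, #5, #6, #10, #12, #13, #16, #19, #20, #21. (#7, #11, #18 stay — for-cause denied.)
Seating in order: seats 1–6 → #1, #3, #7, #8, #9, #11; alternates → #14.
So seat 6 is #11.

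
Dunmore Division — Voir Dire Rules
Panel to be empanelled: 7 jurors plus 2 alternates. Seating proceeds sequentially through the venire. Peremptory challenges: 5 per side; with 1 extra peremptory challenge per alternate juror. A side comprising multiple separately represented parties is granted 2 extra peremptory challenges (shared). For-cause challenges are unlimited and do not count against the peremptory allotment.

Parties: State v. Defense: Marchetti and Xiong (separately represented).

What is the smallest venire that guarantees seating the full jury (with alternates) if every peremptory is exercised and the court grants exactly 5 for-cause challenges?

Seats to fill: 7 + 2 alternates = 9.
Peremptories — State: 5 + 1×2 = 7; Defense: 5 + 1×2 + 2 = 9; total 16.
For-cause removals: 5.
Minimum venire: 9 + 16 + 5 = 30.

30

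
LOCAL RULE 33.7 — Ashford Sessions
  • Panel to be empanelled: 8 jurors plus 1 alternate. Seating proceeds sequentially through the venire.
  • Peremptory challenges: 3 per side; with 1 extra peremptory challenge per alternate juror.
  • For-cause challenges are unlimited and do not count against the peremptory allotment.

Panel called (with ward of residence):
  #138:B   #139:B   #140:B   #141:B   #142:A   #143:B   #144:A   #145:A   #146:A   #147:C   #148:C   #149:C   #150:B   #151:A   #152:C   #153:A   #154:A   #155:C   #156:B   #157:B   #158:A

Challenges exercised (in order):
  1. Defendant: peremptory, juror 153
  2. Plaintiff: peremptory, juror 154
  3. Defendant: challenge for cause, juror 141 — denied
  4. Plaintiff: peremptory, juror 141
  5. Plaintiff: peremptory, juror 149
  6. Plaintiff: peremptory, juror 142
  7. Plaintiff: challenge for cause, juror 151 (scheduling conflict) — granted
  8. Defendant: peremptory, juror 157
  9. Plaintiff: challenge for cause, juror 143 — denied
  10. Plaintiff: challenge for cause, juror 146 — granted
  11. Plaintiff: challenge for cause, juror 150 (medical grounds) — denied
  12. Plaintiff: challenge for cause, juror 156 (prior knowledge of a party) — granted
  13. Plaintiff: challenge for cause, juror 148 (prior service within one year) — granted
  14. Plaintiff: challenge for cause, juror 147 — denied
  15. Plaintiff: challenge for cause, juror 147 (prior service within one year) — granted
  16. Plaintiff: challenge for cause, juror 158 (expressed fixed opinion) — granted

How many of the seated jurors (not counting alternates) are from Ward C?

Removed: #141, #142, #146, #147, #148, #149, #151, #153, #154, #156, #157, #158.
Seated jurors 1–8: #138, #139, #140, #143, #144, #145, #150, #152 (alternates #155 not counted).
Of those, in Ward C: #152 → 1.

1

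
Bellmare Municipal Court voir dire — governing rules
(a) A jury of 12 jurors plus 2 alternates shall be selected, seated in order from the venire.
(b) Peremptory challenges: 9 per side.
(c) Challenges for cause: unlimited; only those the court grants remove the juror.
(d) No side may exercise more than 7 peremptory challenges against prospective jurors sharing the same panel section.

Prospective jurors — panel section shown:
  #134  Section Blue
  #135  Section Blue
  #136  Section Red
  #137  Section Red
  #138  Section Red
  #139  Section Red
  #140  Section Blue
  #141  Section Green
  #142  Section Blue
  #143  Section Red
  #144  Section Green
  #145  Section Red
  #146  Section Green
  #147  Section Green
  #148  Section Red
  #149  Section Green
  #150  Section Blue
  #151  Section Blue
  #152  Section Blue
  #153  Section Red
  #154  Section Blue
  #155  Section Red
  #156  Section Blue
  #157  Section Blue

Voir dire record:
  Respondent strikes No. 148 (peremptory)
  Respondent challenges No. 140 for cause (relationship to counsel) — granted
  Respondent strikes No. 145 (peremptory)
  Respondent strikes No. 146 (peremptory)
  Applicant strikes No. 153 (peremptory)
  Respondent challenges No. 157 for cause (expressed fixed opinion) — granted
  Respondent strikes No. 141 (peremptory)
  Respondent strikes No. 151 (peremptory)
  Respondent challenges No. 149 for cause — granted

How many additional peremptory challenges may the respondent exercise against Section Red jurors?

Respondent peremptories so far: #148, #145, #146, #141, #151 — 5 of 9 used, 4 left overall.
Against Section Red: #148, #145 — 2 used; per-section cap 7 leaves 5.
Binding limit: min(4, 5) = 4.

4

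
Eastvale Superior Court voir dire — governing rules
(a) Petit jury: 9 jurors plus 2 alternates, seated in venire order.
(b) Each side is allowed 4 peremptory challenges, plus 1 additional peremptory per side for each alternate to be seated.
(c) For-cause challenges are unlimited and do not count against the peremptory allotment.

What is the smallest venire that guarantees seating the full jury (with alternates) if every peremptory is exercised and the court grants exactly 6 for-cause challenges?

29

Seats to fill: 9 + 2 alternates = 11.
Peremptories: 4 + 1×2 = 6 per side × 2 sides = 12.
For-cause removals: 6.
Minimum venire: 11 + 12 + 6 = 29.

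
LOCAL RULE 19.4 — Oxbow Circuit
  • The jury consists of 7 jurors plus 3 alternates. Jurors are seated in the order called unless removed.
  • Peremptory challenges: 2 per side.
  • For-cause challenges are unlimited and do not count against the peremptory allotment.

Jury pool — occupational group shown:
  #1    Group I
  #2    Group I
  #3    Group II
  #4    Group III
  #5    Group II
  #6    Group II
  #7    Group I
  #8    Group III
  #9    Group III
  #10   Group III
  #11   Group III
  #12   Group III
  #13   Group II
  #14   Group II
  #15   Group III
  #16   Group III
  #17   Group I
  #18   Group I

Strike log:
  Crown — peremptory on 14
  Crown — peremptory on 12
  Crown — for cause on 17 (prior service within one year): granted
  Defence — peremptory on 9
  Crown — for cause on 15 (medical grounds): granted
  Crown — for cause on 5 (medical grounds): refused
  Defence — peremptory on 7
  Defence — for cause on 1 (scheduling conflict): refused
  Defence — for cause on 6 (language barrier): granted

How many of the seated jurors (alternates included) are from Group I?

2

Removed: #6, #7, #9, #12, #14, #15, #17.
Seated (10 incl. alternates): #1, #2, #3, #4, #5, #8, #10, #11, #13, #16.
Of those, in Group I: #1, #2 → 2.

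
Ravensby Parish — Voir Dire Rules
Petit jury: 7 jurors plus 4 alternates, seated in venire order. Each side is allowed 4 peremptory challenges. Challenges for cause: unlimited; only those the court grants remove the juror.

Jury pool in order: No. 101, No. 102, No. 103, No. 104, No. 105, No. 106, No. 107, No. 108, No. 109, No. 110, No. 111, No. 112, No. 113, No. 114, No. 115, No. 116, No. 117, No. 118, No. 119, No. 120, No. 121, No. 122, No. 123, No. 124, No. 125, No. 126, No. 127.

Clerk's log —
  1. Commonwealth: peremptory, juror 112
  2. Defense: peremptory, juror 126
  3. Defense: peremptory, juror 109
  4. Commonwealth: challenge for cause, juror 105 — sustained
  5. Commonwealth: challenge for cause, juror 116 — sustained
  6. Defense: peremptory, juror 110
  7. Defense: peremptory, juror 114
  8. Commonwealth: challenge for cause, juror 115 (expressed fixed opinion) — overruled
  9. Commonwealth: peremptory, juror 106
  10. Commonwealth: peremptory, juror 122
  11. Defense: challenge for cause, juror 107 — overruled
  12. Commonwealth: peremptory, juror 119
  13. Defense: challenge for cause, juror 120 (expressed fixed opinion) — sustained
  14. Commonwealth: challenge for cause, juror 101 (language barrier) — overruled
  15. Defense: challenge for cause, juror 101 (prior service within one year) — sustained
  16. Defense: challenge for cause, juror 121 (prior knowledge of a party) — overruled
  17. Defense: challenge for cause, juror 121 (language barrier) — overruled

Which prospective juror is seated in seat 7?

113

Removed: #101, #105, #106, #109, #110, #112, #114, #116, #119, #120, #122, #126. (#107, #115, #121 stay — for-cause denied.)
Seating in order: seats 1–7 → #102, #103, #104, #107, #108, #111, #113; alternates → #115, #117, #118, #121.
So seat 7 is #113.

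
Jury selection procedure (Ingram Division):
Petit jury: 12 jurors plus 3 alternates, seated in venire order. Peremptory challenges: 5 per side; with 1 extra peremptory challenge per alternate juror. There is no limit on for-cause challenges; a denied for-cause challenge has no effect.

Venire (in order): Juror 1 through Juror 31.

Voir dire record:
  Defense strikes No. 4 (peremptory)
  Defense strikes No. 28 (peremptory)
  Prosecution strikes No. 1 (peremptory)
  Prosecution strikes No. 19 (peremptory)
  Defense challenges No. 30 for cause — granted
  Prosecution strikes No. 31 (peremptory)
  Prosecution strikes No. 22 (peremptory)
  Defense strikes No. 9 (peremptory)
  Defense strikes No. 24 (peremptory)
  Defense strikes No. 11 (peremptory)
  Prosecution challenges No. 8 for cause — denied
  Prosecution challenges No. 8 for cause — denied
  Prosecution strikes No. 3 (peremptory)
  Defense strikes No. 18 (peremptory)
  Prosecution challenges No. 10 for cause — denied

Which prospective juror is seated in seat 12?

17

Removed: #1, #3, #4, #9, #11, #18, #19, #22, #24, #28, #30, #31. (#8, #10 stay — for-cause denied.)
Seating in order: seats 1–12 → #2, #5, #6, #7, #8, #10, #12, #13, #14, #15, #16, #17; alternates → #20, #21, #23.
So seat 12 is #17.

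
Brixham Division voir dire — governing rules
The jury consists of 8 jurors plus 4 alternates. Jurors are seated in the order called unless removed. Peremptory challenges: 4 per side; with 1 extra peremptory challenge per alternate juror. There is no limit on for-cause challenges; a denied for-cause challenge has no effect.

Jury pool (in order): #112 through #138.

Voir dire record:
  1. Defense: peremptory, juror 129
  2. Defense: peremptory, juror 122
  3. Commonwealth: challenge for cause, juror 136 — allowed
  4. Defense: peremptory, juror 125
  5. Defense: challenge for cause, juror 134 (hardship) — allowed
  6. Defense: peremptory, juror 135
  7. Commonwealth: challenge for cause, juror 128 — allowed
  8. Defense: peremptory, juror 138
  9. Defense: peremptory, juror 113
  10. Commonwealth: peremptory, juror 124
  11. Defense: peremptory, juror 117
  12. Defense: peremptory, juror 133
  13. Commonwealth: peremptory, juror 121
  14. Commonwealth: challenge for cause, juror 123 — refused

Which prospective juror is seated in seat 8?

123

Removed: #113, #117, #121, #122, #124, #125, #128, #129, #133, #134, #135, #136, #138. (#123 stays — for-cause denied.)
Seating in order: seats 1–8 → #112, #114, #115, #116, #118, #119, #120, #123; alternates → #126, #127, #130, #131.
So seat 8 is #123.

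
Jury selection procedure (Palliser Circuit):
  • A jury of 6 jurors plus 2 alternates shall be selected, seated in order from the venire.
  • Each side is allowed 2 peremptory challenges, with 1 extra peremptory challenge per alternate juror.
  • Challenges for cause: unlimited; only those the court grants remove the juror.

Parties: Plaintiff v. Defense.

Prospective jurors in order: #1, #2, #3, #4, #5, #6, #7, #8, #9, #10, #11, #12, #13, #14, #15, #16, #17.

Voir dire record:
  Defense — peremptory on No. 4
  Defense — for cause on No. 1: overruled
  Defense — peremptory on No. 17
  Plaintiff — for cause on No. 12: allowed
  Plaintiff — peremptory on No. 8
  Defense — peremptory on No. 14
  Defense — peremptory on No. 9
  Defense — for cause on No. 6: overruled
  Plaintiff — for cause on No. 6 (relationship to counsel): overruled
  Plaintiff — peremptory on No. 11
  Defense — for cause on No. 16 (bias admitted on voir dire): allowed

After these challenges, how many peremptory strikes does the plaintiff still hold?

2

Plaintiff allotment: 2 base + 1 × 2 alternates = 4.
Plaintiff peremptories used: #8, #11 — 2 (for-cause on #12, #6 don't count).
Remaining: 4 − 2 = 2.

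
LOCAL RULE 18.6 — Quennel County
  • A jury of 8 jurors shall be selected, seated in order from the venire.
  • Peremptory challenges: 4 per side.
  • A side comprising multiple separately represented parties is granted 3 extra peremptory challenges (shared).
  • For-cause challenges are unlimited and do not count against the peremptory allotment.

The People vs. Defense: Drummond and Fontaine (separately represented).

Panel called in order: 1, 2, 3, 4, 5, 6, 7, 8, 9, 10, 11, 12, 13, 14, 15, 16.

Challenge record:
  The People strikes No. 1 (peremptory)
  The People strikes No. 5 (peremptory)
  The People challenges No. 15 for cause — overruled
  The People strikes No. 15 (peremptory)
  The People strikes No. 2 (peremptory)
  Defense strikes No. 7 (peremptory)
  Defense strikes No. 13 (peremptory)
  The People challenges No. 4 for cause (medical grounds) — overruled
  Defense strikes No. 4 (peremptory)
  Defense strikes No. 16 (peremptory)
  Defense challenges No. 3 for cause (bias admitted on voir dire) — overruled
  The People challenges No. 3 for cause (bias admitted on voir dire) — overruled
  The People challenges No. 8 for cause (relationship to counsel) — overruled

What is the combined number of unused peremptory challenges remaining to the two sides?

3

The People allotment: 4. Defense allotment: 4 base + 3 multi-party = 7.
The People peremptories used: #1, #5, #15, #2 — 4 (for-cause on #15, #4, #3, #8 don't count).
Defense peremptories used: #7, #13, #4, #16 — 4 (the for-cause on #3 doesn't count).
Remaining: (4 − 4) + (7 − 4) = 3.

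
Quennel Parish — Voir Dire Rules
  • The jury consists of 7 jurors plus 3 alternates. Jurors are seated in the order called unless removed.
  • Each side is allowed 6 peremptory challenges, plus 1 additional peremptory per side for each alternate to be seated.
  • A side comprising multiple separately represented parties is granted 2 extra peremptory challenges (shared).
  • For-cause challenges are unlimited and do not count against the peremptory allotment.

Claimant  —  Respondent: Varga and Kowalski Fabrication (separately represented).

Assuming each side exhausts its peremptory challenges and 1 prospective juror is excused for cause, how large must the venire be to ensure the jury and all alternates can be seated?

31

Seats to fill: 7 + 3 alternates = 10.
Peremptories — Claimant: 6 + 1×3 = 9; Respondent: 6 + 1×3 + 2 = 11; total 20.
For-cause removals: 1.
Minimum venire: 10 + 20 + 1 = 31.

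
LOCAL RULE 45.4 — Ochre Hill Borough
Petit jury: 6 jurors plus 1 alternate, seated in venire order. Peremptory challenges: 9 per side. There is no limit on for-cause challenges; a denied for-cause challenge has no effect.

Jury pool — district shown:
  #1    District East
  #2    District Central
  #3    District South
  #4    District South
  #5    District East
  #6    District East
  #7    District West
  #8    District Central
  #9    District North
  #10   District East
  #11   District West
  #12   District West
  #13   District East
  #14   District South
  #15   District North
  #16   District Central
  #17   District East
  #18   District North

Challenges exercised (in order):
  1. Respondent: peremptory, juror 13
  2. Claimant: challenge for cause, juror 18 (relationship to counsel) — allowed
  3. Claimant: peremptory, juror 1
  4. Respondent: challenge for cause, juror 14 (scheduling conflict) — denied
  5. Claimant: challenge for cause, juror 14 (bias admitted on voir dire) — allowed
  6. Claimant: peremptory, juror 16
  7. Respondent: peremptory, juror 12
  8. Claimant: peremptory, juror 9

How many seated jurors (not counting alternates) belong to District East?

Removed: #1, #9, #12, #13, #14, #16, #18.
Seated jurors 1–6: #2, #3, #4, #5, #6, #7 (alternates #8 not counted).
Of those, in District East: #5, #6 → 2.

2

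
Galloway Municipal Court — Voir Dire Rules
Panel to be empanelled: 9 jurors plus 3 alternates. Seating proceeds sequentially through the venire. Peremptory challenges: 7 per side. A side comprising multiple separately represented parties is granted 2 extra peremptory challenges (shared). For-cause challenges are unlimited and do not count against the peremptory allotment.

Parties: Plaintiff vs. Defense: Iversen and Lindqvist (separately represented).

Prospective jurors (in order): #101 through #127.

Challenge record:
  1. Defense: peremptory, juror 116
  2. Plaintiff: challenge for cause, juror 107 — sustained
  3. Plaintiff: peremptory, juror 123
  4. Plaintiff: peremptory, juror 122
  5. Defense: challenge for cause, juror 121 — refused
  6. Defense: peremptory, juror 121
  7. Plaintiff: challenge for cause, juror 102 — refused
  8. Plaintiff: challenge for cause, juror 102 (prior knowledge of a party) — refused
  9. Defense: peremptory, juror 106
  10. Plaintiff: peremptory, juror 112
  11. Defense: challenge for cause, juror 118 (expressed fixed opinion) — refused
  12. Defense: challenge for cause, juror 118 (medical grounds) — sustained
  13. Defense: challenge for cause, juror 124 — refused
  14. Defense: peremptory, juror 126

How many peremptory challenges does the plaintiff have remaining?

4

Plaintiff allotment: 7.
Plaintiff peremptories used: #123, #122, #112 — 3 (for-cause on #107, #102, #102 don't count).
Remaining: 7 − 3 = 4.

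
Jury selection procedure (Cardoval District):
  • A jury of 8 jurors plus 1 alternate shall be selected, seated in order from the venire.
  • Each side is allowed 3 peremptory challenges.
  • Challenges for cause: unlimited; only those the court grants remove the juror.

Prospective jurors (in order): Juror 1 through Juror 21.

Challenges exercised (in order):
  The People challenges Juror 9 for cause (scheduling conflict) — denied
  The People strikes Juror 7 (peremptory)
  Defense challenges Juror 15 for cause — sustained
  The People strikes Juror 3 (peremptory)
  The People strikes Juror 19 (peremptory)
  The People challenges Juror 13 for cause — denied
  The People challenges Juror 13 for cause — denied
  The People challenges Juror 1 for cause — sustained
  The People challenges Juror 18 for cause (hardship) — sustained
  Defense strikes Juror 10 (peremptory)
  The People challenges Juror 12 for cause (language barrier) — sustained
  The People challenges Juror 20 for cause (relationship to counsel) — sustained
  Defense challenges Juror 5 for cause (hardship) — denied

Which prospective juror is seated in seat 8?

13

Removed: #1, #3, #7, #10, #12, #15, #18, #19, #20. (#5, #9, #13 stay — for-cause denied.)
Seating in order: seats 1–8 → #2, #4, #5, #6, #8, #9, #11, #13; alternates → #14.
So seat 8 is #13.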